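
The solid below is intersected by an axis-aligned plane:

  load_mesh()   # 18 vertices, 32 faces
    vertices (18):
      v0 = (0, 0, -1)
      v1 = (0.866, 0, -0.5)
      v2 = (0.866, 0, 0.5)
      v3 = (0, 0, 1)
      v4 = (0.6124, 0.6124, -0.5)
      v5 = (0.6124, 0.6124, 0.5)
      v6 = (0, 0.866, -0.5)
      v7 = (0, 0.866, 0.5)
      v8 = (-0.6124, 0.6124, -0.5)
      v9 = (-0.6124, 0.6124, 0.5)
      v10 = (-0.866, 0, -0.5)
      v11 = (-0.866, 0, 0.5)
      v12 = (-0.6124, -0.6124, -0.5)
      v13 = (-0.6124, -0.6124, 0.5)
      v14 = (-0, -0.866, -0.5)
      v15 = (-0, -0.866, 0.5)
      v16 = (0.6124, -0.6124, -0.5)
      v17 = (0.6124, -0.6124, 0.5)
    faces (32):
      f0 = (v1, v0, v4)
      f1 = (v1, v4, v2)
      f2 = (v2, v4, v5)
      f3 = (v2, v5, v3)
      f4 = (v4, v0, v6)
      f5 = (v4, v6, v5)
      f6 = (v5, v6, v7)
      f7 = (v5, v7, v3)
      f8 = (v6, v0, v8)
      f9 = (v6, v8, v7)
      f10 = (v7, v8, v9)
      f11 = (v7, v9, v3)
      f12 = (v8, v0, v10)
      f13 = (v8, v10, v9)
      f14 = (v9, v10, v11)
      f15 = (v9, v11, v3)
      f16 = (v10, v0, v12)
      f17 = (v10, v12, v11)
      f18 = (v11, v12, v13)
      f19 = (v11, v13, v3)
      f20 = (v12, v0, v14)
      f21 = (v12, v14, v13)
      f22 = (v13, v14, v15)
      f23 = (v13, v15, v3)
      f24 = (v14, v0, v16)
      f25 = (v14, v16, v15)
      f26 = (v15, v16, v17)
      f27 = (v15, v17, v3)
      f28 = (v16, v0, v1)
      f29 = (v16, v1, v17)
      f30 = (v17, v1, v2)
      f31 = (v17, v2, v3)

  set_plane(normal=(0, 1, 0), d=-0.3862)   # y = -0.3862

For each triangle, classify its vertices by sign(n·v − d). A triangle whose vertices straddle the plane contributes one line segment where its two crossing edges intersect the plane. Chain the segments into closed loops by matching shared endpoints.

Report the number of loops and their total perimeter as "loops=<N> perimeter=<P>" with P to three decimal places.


Straddling triangles (12 of 32):
  (v10,v0,v12) [++-] → (-0.3862, -0.3862, -0.684683)–(-0.706071, -0.3862, -0.5)  len=0.3694
  (v10,v12,v11) [+-+] → (-0.706071, -0.3862, -0.5)–(-0.706071, -0.3862, -0.130634)  len=0.3694
  (v11,v12,v13) [+--] → (-0.706071, -0.3862, -0.130634)–(-0.706071, -0.3862, 0.5)  len=0.6306
  (v11,v13,v3) [+-+] → (-0.706071, -0.3862, 0.5)–(-0.3862, -0.3862, 0.684683)  len=0.3694
  (v12,v0,v14) [-+-] → (-0.3862, -0.3862, -0.684683)–(0, -0.3862, -0.777021)  len=0.3971
  (v13,v15,v3) [--+] → (0, -0.3862, 0.777021)–(-0.3862, -0.3862, 0.684683)  len=0.3971
  (v14,v0,v16) [-+-] → (0, -0.3862, -0.777021)–(0.3862, -0.3862, -0.684683)  len=0.3971
  (v15,v17,v3) [--+] → (0.3862, -0.3862, 0.684683)–(0, -0.3862, 0.777021)  len=0.3971
  (v16,v0,v1) [-++] → (0.3862, -0.3862, -0.684683)–(0.706071, -0.3862, -0.5)  len=0.3694
  (v16,v1,v17) [-+-] → (0.706071, -0.3862, -0.5)–(0.706071, -0.3862, 0.130634)  len=0.6306
  (v17,v1,v2) [-++] → (0.706071, -0.3862, 0.130634)–(0.706071, -0.3862, 0.5)  len=0.3694
  (v17,v2,v3) [-++] → (0.706071, -0.3862, 0.5)–(0.3862, -0.3862, 0.684683)  len=0.3694

Chained into 1 loop(s):
  loop 1: 12 segments, perimeter = 5.0658
Total perimeter = 5.066

loops=1 perimeter=5.066


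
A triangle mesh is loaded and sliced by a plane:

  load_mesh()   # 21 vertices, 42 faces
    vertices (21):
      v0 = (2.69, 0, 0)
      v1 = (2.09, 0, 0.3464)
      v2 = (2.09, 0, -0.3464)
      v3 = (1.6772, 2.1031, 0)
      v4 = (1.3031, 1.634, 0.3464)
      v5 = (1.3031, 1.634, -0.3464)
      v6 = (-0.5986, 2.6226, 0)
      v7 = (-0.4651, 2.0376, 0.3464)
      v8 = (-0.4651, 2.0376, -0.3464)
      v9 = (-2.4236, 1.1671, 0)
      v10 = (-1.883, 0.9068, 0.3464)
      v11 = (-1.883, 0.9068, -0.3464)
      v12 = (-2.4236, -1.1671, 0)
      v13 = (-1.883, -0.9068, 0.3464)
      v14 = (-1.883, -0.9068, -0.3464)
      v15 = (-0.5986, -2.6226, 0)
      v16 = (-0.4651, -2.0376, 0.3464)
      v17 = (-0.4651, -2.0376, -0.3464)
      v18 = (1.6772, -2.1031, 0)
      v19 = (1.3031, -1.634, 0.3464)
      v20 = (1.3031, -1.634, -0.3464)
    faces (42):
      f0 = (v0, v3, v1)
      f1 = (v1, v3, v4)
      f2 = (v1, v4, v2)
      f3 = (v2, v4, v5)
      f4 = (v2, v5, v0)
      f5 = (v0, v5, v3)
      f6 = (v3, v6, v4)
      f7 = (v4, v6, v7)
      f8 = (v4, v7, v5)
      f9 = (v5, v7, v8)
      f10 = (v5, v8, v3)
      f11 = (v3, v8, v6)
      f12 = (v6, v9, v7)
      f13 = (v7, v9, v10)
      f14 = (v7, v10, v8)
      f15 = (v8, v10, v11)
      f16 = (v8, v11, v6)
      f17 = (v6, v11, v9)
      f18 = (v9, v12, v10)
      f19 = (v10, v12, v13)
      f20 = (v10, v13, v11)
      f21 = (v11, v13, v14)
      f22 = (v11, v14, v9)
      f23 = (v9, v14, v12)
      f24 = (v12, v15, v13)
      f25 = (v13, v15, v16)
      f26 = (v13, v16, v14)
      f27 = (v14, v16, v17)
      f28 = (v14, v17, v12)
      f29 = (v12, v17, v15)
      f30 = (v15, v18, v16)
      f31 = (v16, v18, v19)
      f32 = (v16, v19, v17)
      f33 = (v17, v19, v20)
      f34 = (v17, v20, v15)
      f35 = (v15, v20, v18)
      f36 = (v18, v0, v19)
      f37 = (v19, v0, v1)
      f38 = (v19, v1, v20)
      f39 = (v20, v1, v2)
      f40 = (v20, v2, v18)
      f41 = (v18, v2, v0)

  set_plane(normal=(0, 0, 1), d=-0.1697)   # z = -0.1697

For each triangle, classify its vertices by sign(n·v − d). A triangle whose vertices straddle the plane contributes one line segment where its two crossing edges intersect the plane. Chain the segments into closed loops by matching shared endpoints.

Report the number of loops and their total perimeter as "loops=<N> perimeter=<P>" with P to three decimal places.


loops=2 perimeter=27.250

Straddling triangles (28 of 42):
  (v1,v4,v2) [++-] → (1.8893, 0.416755, -0.1697)–(2.09, 0, -0.1697)  len=0.4626
  (v2,v4,v5) [-+-] → (1.8893, 0.416755, -0.1697)–(1.3031, 1.634, -0.1697)  len=1.3510
  (v2,v5,v0) [--+] → (2.01056, 0.80049, -0.1697)–(2.39606, 0, -0.1697)  len=0.8885
  (v0,v5,v3) [+-+] → (2.01056, 0.80049, -0.1697)–(1.49393, 1.87329, -0.1697)  len=1.1907
  (v4,v7,v5) [++-] → (0.852117, 1.73694, -0.1697)–(1.3031, 1.634, -0.1697)  len=0.4626
  (v5,v7,v8) [-+-] → (0.852117, 1.73694, -0.1697)–(-0.4651, 2.0376, -0.1697)  len=1.3511
  (v5,v8,v3) [--+] → (0.627696, 2.07101, -0.1697)–(1.49393, 1.87329, -0.1697)  len=0.8885
  (v3,v8,v6) [+-+] → (0.627696, 2.07101, -0.1697)–(-0.533199, 2.33601, -0.1697)  len=1.1908
  (v7,v10,v8) [++-] → (-0.826738, 1.74919, -0.1697)–(-0.4651, 2.0376, -0.1697)  len=0.4626
  (v8,v10,v11) [-+-] → (-0.826738, 1.74919, -0.1697)–(-1.883, 0.9068, -0.1697)  len=1.3510
  (v8,v11,v6) [--+] → (-1.22782, 1.78204, -0.1697)–(-0.533199, 2.33601, -0.1697)  len=0.8885
  (v6,v11,v9) [+-+] → (-1.22782, 1.78204, -0.1697)–(-2.15876, 1.03958, -0.1697)  len=1.1908
  (v10,v13,v11) [++-] → (-1.883, 0.444238, -0.1697)–(-1.883, 0.9068, -0.1697)  len=0.4626
  (v11,v13,v14) [-+-] → (-1.883, 0.444238, -0.1697)–(-1.883, -0.9068, -0.1697)  len=1.3510
  (v11,v14,v9) [--+] → (-2.15876, 0.151105, -0.1697)–(-2.15876, 1.03958, -0.1697)  len=0.8885
  (v9,v14,v12) [+-+] → (-2.15876, 0.151105, -0.1697)–(-2.15876, -1.03958, -0.1697)  len=1.1907
  (v13,v16,v14) [++-] → (-1.52136, -1.19521, -0.1697)–(-1.883, -0.9068, -0.1697)  len=0.4626
  (v14,v16,v17) [-+-] → (-1.52136, -1.19521, -0.1697)–(-0.4651, -2.0376, -0.1697)  len=1.3510
  (v14,v17,v12) [--+] → (-1.46414, -1.59355, -0.1697)–(-2.15876, -1.03958, -0.1697)  len=0.8885
  (v12,v17,v15) [+-+] → (-1.46414, -1.59355, -0.1697)–(-0.533199, -2.33601, -0.1697)  len=1.1908
  (v16,v19,v17) [++-] → (-0.0141171, -1.93466, -0.1697)–(-0.4651, -2.0376, -0.1697)  len=0.4626
  (v17,v19,v20) [-+-] → (-0.0141171, -1.93466, -0.1697)–(1.3031, -1.634, -0.1697)  len=1.3511
  (v17,v20,v15) [--+] → (0.333035, -2.13829, -0.1697)–(-0.533199, -2.33601, -0.1697)  len=0.8885
  (v15,v20,v18) [+-+] → (0.333035, -2.13829, -0.1697)–(1.49393, -1.87329, -0.1697)  len=1.1908
  (v19,v1,v20) [++-] → (1.5038, -1.21725, -0.1697)–(1.3031, -1.634, -0.1697)  len=0.4626
  (v20,v1,v2) [-+-] → (1.5038, -1.21725, -0.1697)–(2.09, 0, -0.1697)  len=1.3510
  (v20,v2,v18) [--+] → (1.87943, -1.0728, -0.1697)–(1.49393, -1.87329, -0.1697)  len=0.8885
  (v18,v2,v0) [+-+] → (1.87943, -1.0728, -0.1697)–(2.39606, 0, -0.1697)  len=1.1907

Chained into 2 loop(s):
  loop 1: 14 segments, perimeter = 12.6954
  loop 2: 14 segments, perimeter = 14.5545
Total perimeter = 27.250


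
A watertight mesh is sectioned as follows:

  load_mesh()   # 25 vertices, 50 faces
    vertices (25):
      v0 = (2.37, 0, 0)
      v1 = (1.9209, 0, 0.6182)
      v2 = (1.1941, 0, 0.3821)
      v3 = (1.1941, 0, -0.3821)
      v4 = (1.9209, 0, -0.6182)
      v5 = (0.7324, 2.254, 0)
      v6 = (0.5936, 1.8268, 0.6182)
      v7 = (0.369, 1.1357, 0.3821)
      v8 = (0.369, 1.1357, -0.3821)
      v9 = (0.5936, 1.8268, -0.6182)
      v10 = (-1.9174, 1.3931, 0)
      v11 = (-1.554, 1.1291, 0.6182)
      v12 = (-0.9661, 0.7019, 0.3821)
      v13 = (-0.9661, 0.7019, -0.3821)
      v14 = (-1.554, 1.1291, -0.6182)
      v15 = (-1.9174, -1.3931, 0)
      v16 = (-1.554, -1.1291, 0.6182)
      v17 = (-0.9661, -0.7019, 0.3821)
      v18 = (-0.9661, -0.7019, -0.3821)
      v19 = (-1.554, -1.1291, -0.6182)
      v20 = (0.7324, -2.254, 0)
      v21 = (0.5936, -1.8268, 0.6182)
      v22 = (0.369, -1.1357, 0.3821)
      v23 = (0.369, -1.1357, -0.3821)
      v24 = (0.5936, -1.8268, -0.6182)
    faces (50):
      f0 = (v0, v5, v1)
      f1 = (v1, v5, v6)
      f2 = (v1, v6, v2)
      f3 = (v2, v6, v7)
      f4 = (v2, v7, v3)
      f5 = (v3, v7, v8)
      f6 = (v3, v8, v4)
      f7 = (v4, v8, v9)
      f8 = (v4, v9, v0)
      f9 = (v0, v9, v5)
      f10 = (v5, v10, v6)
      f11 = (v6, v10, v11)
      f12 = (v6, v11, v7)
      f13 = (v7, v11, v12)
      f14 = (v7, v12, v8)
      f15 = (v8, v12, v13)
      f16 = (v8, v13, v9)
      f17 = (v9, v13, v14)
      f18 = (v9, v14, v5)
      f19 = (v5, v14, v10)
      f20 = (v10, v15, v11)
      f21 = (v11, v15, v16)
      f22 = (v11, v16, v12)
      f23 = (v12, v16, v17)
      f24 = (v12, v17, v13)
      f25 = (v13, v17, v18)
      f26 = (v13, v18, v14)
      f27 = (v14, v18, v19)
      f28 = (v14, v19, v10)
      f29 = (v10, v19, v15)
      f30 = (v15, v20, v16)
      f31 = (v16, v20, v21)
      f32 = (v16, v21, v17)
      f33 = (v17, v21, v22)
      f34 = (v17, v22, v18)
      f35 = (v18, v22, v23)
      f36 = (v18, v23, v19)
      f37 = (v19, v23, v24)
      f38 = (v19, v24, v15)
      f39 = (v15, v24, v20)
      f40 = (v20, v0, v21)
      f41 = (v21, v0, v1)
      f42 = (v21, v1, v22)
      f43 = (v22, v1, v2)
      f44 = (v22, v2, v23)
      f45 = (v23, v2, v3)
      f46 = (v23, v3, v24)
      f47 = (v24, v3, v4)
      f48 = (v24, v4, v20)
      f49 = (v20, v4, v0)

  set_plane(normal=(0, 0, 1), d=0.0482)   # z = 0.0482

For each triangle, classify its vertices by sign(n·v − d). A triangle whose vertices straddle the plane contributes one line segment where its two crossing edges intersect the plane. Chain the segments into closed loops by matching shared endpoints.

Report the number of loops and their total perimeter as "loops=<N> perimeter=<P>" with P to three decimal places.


Straddling triangles (20 of 50):
  (v0,v5,v1) [--+] → (0.825065, 2.07826, 0.0482)–(2.33498, 0, 0.0482)  len=2.5689
  (v1,v5,v6) [+-+] → (0.825065, 2.07826, 0.0482)–(0.721578, 2.22069, 0.0482)  len=0.1761
  (v2,v7,v3) [++-] → (0.729509, 0.639481, 0.0482)–(1.1941, 0, 0.0482)  len=0.7904
  (v3,v7,v8) [-+-] → (0.729509, 0.639481, 0.0482)–(0.369, 1.1357, 0.0482)  len=0.6134
  (v5,v10,v6) [--+] → (-1.72162, 1.42691, 0.0482)–(0.721578, 2.22069, 0.0482)  len=2.5689
  (v6,v10,v11) [+-+] → (-1.72162, 1.42691, 0.0482)–(-1.88907, 1.37252, 0.0482)  len=0.1761
  (v7,v12,v8) [++-] → (-0.382758, 0.891439, 0.0482)–(0.369, 1.1357, 0.0482)  len=0.7904
  (v8,v12,v13) [-+-] → (-0.382758, 0.891439, 0.0482)–(-0.9661, 0.7019, 0.0482)  len=0.6134
  (v10,v15,v11) [--+] → (-1.88907, -1.19645, 0.0482)–(-1.88907, 1.37252, 0.0482)  len=2.5690
  (v11,v15,v16) [+-+] → (-1.88907, -1.19645, 0.0482)–(-1.88907, -1.37252, 0.0482)  len=0.1761
  (v12,v17,v13) [++-] → (-0.9661, -0.0885412, 0.0482)–(-0.9661, 0.7019, 0.0482)  len=0.7904
  (v13,v17,v18) [-+-] → (-0.9661, -0.0885412, 0.0482)–(-0.9661, -0.7019, 0.0482)  len=0.6134
  (v15,v20,v16) [--+] → (0.554133, -2.16629, 0.0482)–(-1.88907, -1.37252, 0.0482)  len=2.5689
  (v16,v20,v21) [+-+] → (0.554133, -2.16629, 0.0482)–(0.721578, -2.22069, 0.0482)  len=0.1761
  (v17,v22,v18) [++-] → (-0.214342, -0.946161, 0.0482)–(-0.9661, -0.7019, 0.0482)  len=0.7904
  (v18,v22,v23) [-+-] → (-0.214342, -0.946161, 0.0482)–(0.369, -1.1357, 0.0482)  len=0.6134
  (v20,v0,v21) [--+] → (2.2315, -0.142432, 0.0482)–(0.721578, -2.22069, 0.0482)  len=2.5689
  (v21,v0,v1) [+-+] → (2.2315, -0.142432, 0.0482)–(2.33498, 0, 0.0482)  len=0.1761
  (v22,v2,v23) [++-] → (0.833591, -0.496219, 0.0482)–(0.369, -1.1357, 0.0482)  len=0.7904
  (v23,v2,v3) [-+-] → (0.833591, -0.496219, 0.0482)–(1.1941, 0, 0.0482)  len=0.6134

Chained into 2 loop(s):
  loop 1: 10 segments, perimeter = 13.7248
  loop 2: 10 segments, perimeter = 7.0190
Total perimeter = 20.744

loops=2 perimeter=20.744


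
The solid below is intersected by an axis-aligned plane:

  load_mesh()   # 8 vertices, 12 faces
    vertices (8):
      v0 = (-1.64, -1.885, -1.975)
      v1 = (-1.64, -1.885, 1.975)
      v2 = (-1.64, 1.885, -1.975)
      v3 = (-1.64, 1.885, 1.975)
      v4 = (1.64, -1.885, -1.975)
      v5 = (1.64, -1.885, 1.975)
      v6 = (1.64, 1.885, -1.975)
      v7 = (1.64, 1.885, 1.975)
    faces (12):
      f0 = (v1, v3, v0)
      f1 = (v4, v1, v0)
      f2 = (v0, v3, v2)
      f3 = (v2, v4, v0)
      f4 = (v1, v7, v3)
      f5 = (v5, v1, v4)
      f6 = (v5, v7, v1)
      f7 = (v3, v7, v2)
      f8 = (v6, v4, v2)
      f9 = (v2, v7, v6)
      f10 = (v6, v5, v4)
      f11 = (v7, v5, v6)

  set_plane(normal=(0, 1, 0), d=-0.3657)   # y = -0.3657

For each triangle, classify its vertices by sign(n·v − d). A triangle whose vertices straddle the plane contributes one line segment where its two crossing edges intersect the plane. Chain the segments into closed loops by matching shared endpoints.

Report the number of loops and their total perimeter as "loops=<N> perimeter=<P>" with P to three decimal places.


loops=1 perimeter=14.460

Straddling triangles (8 of 12):
  (v1,v3,v0) [-+-] → (-1.64, -0.3657, 1.975)–(-1.64, -0.3657, -0.38316)  len=2.3582
  (v0,v3,v2) [-++] → (-1.64, -0.3657, -0.38316)–(-1.64, -0.3657, -1.975)  len=1.5918
  (v2,v4,v0) [+--] → (0.318169, -0.3657, -1.975)–(-1.64, -0.3657, -1.975)  len=1.9582
  (v1,v7,v3) [-++] → (-0.318169, -0.3657, 1.975)–(-1.64, -0.3657, 1.975)  len=1.3218
  (v5,v7,v1) [-+-] → (1.64, -0.3657, 1.975)–(-0.318169, -0.3657, 1.975)  len=1.9582
  (v6,v4,v2) [+-+] → (1.64, -0.3657, -1.975)–(0.318169, -0.3657, -1.975)  len=1.3218
  (v6,v5,v4) [+--] → (1.64, -0.3657, 0.38316)–(1.64, -0.3657, -1.975)  len=2.3582
  (v7,v5,v6) [+-+] → (1.64, -0.3657, 1.975)–(1.64, -0.3657, 0.38316)  len=1.5918

Chained into 1 loop(s):
  loop 1: 8 segments, perimeter = 14.4600
Total perimeter = 14.460


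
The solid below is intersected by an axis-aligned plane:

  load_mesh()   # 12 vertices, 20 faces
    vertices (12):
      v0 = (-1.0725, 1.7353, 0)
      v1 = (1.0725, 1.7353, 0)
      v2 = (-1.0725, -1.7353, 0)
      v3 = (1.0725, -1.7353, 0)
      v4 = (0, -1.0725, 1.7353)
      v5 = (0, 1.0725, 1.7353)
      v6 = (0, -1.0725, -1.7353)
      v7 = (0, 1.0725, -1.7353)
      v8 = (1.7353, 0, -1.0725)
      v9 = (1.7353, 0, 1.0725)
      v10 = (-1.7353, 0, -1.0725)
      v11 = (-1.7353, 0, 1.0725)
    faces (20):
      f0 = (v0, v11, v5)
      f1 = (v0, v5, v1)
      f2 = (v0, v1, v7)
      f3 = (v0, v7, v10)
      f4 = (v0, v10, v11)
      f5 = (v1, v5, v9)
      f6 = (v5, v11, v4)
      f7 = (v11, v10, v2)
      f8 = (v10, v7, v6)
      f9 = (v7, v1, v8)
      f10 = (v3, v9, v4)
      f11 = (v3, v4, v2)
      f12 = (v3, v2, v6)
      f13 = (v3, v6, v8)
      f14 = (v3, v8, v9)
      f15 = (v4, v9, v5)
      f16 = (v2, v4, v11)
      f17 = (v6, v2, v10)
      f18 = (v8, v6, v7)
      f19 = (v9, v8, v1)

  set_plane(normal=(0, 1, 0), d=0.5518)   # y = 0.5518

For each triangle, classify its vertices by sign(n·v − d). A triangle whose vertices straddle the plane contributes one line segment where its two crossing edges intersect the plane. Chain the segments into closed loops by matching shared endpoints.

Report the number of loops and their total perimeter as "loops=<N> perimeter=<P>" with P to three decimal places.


loops=1 perimeter=10.392

Straddling triangles (10 of 20):
  (v0,v11,v5) [+-+] → (-1.52454, 0.5518, 0.731461)–(-0.84249, 0.5518, 1.41351)  len=0.9646
  (v0,v7,v10) [++-] → (-0.84249, 0.5518, -1.41351)–(-1.52454, 0.5518, -0.731461)  len=0.9646
  (v0,v10,v11) [+--] → (-1.52454, 0.5518, -0.731461)–(-1.52454, 0.5518, 0.731461)  len=1.4629
  (v1,v5,v9) [++-] → (0.84249, 0.5518, 1.41351)–(1.52454, 0.5518, 0.731461)  len=0.9646
  (v5,v11,v4) [+--] → (-0.84249, 0.5518, 1.41351)–(0, 0.5518, 1.7353)  len=0.9019
  (v10,v7,v6) [-+-] → (-0.84249, 0.5518, -1.41351)–(0, 0.5518, -1.7353)  len=0.9019
  (v7,v1,v8) [++-] → (1.52454, 0.5518, -0.731461)–(0.84249, 0.5518, -1.41351)  len=0.9646
  (v4,v9,v5) [--+] → (0.84249, 0.5518, 1.41351)–(0, 0.5518, 1.7353)  len=0.9019
  (v8,v6,v7) [--+] → (0, 0.5518, -1.7353)–(0.84249, 0.5518, -1.41351)  len=0.9019
  (v9,v8,v1) [--+] → (1.52454, 0.5518, -0.731461)–(1.52454, 0.5518, 0.731461)  len=1.4629

Chained into 1 loop(s):
  loop 1: 10 segments, perimeter = 10.3915
Total perimeter = 10.392


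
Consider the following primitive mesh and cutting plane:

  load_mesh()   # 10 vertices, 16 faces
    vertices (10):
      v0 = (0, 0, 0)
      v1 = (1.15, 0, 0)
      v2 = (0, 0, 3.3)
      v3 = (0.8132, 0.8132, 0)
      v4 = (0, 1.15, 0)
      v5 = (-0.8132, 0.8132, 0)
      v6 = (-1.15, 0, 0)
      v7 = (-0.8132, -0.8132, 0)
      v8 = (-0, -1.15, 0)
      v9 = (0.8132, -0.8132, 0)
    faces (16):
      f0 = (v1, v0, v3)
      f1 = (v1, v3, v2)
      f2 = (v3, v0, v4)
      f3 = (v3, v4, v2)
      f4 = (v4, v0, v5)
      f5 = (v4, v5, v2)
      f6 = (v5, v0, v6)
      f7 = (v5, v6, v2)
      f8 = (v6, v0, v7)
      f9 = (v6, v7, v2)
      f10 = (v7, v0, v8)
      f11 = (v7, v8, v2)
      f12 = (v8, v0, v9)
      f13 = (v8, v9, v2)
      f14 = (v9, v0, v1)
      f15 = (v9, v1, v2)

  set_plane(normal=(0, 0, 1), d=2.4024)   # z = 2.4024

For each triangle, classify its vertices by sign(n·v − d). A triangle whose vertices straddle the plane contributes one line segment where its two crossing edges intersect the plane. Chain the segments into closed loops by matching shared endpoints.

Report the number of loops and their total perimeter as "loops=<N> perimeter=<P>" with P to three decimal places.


Straddling triangles (8 of 16):
  (v1,v3,v2) [--+] → (0.22119, 0.22119, 2.4024)–(0.3128, 0, 2.4024)  len=0.2394
  (v3,v4,v2) [--+] → (0, 0.3128, 2.4024)–(0.22119, 0.22119, 2.4024)  len=0.2394
  (v4,v5,v2) [--+] → (-0.22119, 0.22119, 2.4024)–(0, 0.3128, 2.4024)  len=0.2394
  (v5,v6,v2) [--+] → (-0.3128, 0, 2.4024)–(-0.22119, 0.22119, 2.4024)  len=0.2394
  (v6,v7,v2) [--+] → (-0.22119, -0.22119, 2.4024)–(-0.3128, 0, 2.4024)  len=0.2394
  (v7,v8,v2) [--+] → (0, -0.3128, 2.4024)–(-0.22119, -0.22119, 2.4024)  len=0.2394
  (v8,v9,v2) [--+] → (0.22119, -0.22119, 2.4024)–(0, -0.3128, 2.4024)  len=0.2394
  (v9,v1,v2) [--+] → (0.3128, 0, 2.4024)–(0.22119, -0.22119, 2.4024)  len=0.2394

Chained into 1 loop(s):
  loop 1: 8 segments, perimeter = 1.9153
Total perimeter = 1.915

loops=1 perimeter=1.915


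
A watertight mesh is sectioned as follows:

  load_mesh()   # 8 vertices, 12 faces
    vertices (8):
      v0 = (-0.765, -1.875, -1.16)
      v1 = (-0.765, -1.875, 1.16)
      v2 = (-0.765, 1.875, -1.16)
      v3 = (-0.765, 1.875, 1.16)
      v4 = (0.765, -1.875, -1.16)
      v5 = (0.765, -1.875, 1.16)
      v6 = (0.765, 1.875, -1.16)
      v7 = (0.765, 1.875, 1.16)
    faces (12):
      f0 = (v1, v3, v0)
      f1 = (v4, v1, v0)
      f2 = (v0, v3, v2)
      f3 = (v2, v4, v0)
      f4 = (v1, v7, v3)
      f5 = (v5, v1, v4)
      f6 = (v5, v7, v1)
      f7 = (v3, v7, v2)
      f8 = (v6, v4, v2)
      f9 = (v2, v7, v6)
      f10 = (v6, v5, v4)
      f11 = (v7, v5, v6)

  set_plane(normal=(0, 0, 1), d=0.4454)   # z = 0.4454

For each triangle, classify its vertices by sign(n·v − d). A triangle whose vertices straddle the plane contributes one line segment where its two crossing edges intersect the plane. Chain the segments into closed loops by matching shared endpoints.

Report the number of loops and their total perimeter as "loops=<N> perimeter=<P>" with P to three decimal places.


loops=1 perimeter=10.560

Straddling triangles (8 of 12):
  (v1,v3,v0) [++-] → (-0.765, 0.719935, 0.4454)–(-0.765, -1.875, 0.4454)  len=2.5949
  (v4,v1,v0) [-+-] → (-0.293734, -1.875, 0.4454)–(-0.765, -1.875, 0.4454)  len=0.4713
  (v0,v3,v2) [-+-] → (-0.765, 0.719935, 0.4454)–(-0.765, 1.875, 0.4454)  len=1.1551
  (v5,v1,v4) [++-] → (-0.293734, -1.875, 0.4454)–(0.765, -1.875, 0.4454)  len=1.0587
  (v3,v7,v2) [++-] → (0.293734, 1.875, 0.4454)–(-0.765, 1.875, 0.4454)  len=1.0587
  (v2,v7,v6) [-+-] → (0.293734, 1.875, 0.4454)–(0.765, 1.875, 0.4454)  len=0.4713
  (v6,v5,v4) [-+-] → (0.765, -0.719935, 0.4454)–(0.765, -1.875, 0.4454)  len=1.1551
  (v7,v5,v6) [++-] → (0.765, -0.719935, 0.4454)–(0.765, 1.875, 0.4454)  len=2.5949

Chained into 1 loop(s):
  loop 1: 8 segments, perimeter = 10.5600
Total perimeter = 10.560


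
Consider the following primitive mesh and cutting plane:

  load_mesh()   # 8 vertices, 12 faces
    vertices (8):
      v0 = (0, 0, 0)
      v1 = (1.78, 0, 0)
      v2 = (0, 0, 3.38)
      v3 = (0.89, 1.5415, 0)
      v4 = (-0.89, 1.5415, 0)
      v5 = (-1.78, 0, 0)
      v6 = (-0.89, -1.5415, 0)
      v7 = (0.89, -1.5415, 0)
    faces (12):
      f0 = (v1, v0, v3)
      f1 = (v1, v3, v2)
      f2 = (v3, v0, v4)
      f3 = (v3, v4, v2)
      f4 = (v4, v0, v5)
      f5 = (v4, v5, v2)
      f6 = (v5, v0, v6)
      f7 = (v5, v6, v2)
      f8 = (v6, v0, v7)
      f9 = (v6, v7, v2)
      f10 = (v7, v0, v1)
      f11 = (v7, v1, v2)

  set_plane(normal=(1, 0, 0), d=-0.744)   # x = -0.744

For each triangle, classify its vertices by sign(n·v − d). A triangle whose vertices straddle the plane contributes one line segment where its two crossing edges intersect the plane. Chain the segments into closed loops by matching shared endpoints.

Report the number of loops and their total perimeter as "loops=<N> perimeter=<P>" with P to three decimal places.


Straddling triangles (8 of 12):
  (v3,v0,v4) [++-] → (-0.744, 1.28862, 0)–(-0.744, 1.5415, 0)  len=0.2529
  (v3,v4,v2) [+-+] → (-0.744, 1.5415, 0)–(-0.744, 1.28862, 0.554472)  len=0.6094
  (v4,v0,v5) [-+-] → (-0.744, 1.28862, 0)–(-0.744, 0, 0)  len=1.2886
  (v4,v5,v2) [--+] → (-0.744, 0, 1.96724)–(-0.744, 1.28862, 0.554472)  len=1.9122
  (v5,v0,v6) [-+-] → (-0.744, 0, 0)–(-0.744, -1.28862, 0)  len=1.2886
  (v5,v6,v2) [--+] → (-0.744, -1.28862, 0.554472)–(-0.744, 0, 1.96724)  len=1.9122
  (v6,v0,v7) [-++] → (-0.744, -1.28862, 0)–(-0.744, -1.5415, 0)  len=0.2529
  (v6,v7,v2) [-++] → (-0.744, -1.5415, 0)–(-0.744, -1.28862, 0.554472)  len=0.6094

Chained into 1 loop(s):
  loop 1: 8 segments, perimeter = 8.1262
Total perimeter = 8.126

loops=1 perimeter=8.126


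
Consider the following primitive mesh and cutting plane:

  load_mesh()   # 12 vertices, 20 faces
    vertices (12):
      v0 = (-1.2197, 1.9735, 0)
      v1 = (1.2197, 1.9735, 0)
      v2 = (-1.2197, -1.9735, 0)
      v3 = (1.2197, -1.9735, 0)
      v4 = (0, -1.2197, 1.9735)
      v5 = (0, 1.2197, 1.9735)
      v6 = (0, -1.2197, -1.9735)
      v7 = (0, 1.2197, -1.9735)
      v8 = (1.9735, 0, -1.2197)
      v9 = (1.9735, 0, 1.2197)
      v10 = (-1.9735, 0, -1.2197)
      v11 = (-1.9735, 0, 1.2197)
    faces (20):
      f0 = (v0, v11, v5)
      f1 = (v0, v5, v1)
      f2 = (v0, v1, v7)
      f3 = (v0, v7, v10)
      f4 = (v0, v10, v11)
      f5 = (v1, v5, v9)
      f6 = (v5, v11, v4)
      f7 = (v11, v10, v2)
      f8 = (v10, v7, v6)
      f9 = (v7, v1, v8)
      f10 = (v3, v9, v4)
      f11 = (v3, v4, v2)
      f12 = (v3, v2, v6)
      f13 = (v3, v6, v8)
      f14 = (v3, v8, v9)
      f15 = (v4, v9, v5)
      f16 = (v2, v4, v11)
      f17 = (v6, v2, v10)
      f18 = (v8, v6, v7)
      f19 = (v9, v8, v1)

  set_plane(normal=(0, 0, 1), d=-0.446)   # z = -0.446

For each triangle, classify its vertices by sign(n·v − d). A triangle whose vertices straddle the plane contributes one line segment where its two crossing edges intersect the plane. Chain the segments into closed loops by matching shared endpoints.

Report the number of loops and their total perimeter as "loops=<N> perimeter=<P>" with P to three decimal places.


Straddling triangles (10 of 20):
  (v0,v1,v7) [++-] → (0.944055, 1.80315, -0.446)–(-0.944055, 1.80315, -0.446)  len=1.8881
  (v0,v7,v10) [+--] → (-0.944055, 1.80315, -0.446)–(-1.49534, 1.25186, -0.446)  len=0.7796
  (v0,v10,v11) [+-+] → (-1.49534, 1.25186, -0.446)–(-1.9735, 0, -0.446)  len=1.3401
  (v11,v10,v2) [+-+] → (-1.9735, 0, -0.446)–(-1.49534, -1.25186, -0.446)  len=1.3401
  (v7,v1,v8) [-+-] → (0.944055, 1.80315, -0.446)–(1.49534, 1.25186, -0.446)  len=0.7796
  (v3,v2,v6) [++-] → (-0.944055, -1.80315, -0.446)–(0.944055, -1.80315, -0.446)  len=1.8881
  (v3,v6,v8) [+--] → (0.944055, -1.80315, -0.446)–(1.49534, -1.25186, -0.446)  len=0.7796
  (v3,v8,v9) [+-+] → (1.49534, -1.25186, -0.446)–(1.9735, 0, -0.446)  len=1.3401
  (v6,v2,v10) [-+-] → (-0.944055, -1.80315, -0.446)–(-1.49534, -1.25186, -0.446)  len=0.7796
  (v9,v8,v1) [+-+] → (1.9735, 0, -0.446)–(1.49534, 1.25186, -0.446)  len=1.3401

Chained into 1 loop(s):
  loop 1: 10 segments, perimeter = 12.2550
Total perimeter = 12.255

loops=1 perimeter=12.255


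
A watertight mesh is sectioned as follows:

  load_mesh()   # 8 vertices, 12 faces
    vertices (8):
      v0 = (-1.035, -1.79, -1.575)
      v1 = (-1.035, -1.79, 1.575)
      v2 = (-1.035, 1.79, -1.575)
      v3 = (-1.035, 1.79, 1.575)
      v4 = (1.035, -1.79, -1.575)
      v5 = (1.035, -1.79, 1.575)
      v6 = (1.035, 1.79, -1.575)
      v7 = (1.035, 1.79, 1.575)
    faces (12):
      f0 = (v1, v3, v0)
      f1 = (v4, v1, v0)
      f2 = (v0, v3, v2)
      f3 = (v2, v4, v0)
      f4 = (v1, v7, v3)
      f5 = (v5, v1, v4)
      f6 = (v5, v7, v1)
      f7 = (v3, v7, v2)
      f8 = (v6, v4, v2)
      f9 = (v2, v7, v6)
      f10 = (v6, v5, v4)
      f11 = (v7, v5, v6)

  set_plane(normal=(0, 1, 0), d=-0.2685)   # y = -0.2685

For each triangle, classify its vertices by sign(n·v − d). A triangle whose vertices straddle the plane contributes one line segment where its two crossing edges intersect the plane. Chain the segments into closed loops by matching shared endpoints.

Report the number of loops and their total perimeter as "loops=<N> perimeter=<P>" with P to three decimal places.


Straddling triangles (8 of 12):
  (v1,v3,v0) [-+-] → (-1.035, -0.2685, 1.575)–(-1.035, -0.2685, -0.23625)  len=1.8112
  (v0,v3,v2) [-++] → (-1.035, -0.2685, -0.23625)–(-1.035, -0.2685, -1.575)  len=1.3387
  (v2,v4,v0) [+--] → (0.15525, -0.2685, -1.575)–(-1.035, -0.2685, -1.575)  len=1.1902
  (v1,v7,v3) [-++] → (-0.15525, -0.2685, 1.575)–(-1.035, -0.2685, 1.575)  len=0.8797
  (v5,v7,v1) [-+-] → (1.035, -0.2685, 1.575)–(-0.15525, -0.2685, 1.575)  len=1.1902
  (v6,v4,v2) [+-+] → (1.035, -0.2685, -1.575)–(0.15525, -0.2685, -1.575)  len=0.8797
  (v6,v5,v4) [+--] → (1.035, -0.2685, 0.23625)–(1.035, -0.2685, -1.575)  len=1.8112
  (v7,v5,v6) [+-+] → (1.035, -0.2685, 1.575)–(1.035, -0.2685, 0.23625)  len=1.3387

Chained into 1 loop(s):
  loop 1: 8 segments, perimeter = 10.4400
Total perimeter = 10.440

loops=1 perimeter=10.440


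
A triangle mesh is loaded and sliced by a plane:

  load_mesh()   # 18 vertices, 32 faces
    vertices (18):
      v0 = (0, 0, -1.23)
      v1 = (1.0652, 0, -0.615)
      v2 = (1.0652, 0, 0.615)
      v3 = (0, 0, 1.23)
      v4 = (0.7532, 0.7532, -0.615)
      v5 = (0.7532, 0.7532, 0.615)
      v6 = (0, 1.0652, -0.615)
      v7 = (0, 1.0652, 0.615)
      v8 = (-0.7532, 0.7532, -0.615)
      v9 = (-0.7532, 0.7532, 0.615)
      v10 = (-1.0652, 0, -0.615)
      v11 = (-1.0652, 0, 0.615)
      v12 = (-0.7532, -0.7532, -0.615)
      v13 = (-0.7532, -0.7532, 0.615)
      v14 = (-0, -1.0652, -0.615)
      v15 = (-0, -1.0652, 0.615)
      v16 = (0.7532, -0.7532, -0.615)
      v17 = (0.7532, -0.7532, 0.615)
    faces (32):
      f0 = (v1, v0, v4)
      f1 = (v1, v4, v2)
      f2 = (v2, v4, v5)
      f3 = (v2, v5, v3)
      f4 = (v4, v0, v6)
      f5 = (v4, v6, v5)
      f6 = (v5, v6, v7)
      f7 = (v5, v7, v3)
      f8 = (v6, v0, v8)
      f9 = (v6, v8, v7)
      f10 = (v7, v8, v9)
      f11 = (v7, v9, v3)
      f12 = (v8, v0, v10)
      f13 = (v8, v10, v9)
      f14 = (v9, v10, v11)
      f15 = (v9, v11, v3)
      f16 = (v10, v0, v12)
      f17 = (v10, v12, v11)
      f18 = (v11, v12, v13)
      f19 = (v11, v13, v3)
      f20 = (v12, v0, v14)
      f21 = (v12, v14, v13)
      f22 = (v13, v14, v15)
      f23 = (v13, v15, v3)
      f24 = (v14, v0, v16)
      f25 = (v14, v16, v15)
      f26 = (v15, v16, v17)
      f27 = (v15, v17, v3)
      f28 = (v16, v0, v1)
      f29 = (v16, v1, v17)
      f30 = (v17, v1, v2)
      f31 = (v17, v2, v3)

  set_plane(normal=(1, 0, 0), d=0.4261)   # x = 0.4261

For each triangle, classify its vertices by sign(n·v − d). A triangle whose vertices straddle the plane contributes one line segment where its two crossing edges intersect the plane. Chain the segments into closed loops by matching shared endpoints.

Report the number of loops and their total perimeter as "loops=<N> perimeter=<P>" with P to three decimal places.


Straddling triangles (12 of 32):
  (v1,v0,v4) [+-+] → (0.4261, 0, -0.983988)–(0.4261, 0.4261, -0.882082)  len=0.4381
  (v2,v5,v3) [++-] → (0.4261, 0.4261, 0.882082)–(0.4261, 0, 0.983988)  len=0.4381
  (v4,v0,v6) [+--] → (0.4261, 0.4261, -0.882082)–(0.4261, 0.888695, -0.615)  len=0.5342
  (v4,v6,v5) [+-+] → (0.4261, 0.888695, -0.615)–(0.4261, 0.888695, 0.0808351)  len=0.6958
  (v5,v6,v7) [+--] → (0.4261, 0.888695, 0.0808351)–(0.4261, 0.888695, 0.615)  len=0.5342
  (v5,v7,v3) [+--] → (0.4261, 0.888695, 0.615)–(0.4261, 0.4261, 0.882082)  len=0.5342
  (v14,v0,v16) [--+] → (0.4261, -0.4261, -0.882082)–(0.4261, -0.888695, -0.615)  len=0.5342
  (v14,v16,v15) [-+-] → (0.4261, -0.888695, -0.615)–(0.4261, -0.888695, -0.0808351)  len=0.5342
  (v15,v16,v17) [-++] → (0.4261, -0.888695, -0.0808351)–(0.4261, -0.888695, 0.615)  len=0.6958
  (v15,v17,v3) [-+-] → (0.4261, -0.888695, 0.615)–(0.4261, -0.4261, 0.882082)  len=0.5342
  (v16,v0,v1) [+-+] → (0.4261, -0.4261, -0.882082)–(0.4261, 0, -0.983988)  len=0.4381
  (v17,v2,v3) [++-] → (0.4261, 0, 0.983988)–(0.4261, -0.4261, 0.882082)  len=0.4381

Chained into 1 loop(s):
  loop 1: 12 segments, perimeter = 6.3491
Total perimeter = 6.349

loops=1 perimeter=6.349


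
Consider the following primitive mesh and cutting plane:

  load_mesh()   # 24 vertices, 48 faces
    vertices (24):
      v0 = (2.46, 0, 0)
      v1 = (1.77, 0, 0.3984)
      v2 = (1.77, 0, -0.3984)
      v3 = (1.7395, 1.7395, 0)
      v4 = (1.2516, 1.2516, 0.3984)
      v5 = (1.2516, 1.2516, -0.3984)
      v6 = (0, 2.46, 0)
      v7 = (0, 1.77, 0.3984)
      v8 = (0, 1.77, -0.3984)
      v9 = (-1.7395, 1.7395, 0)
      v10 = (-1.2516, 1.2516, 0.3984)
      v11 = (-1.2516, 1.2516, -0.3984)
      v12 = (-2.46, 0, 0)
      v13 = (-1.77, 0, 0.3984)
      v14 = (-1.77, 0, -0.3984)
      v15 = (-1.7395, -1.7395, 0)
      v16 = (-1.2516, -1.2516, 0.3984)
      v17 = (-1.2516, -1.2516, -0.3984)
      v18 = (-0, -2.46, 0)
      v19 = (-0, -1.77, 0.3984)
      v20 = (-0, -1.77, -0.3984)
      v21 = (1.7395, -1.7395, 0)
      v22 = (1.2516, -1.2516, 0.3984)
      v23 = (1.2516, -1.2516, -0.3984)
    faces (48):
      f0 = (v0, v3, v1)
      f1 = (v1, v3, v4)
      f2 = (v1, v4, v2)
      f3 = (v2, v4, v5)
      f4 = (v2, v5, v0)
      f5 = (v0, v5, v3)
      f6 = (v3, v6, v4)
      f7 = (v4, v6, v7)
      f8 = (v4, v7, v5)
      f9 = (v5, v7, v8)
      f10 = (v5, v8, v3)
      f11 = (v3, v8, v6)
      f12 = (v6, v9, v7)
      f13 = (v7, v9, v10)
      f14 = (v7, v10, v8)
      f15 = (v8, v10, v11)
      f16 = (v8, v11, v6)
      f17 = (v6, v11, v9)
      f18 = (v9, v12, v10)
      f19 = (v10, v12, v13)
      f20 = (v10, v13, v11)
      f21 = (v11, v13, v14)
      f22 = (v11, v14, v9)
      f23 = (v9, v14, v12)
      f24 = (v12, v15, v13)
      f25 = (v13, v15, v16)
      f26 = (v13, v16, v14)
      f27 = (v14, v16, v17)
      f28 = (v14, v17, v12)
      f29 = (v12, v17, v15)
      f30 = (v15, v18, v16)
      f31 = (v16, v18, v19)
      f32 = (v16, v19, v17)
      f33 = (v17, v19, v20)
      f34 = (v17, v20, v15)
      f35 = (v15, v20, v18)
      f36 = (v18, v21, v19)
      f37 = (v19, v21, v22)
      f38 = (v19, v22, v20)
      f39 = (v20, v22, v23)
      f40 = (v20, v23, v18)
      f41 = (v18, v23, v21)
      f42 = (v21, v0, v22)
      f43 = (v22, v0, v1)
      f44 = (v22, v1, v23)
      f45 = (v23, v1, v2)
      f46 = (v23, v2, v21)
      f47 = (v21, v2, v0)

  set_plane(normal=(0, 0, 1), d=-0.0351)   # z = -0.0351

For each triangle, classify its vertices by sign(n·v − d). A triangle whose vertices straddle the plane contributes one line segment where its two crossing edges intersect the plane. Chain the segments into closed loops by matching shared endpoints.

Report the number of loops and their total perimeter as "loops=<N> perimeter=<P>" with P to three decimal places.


Straddling triangles (32 of 48):
  (v1,v4,v2) [++-] → (1.53364, 0.570666, -0.0351)–(1.77, 0, -0.0351)  len=0.6177
  (v2,v4,v5) [-+-] → (1.53364, 0.570666, -0.0351)–(1.2516, 1.2516, -0.0351)  len=0.7370
  (v2,v5,v0) [--+] → (2.35354, 0.110269, -0.0351)–(2.39921, 0, -0.0351)  len=0.1194
  (v0,v5,v3) [+-+] → (2.35354, 0.110269, -0.0351)–(1.69651, 1.69651, -0.0351)  len=1.7169
  (v4,v7,v5) [++-] → (0.680934, 1.48796, -0.0351)–(1.2516, 1.2516, -0.0351)  len=0.6177
  (v5,v7,v8) [-+-] → (0.680934, 1.48796, -0.0351)–(0, 1.77, -0.0351)  len=0.7370
  (v5,v8,v3) [--+] → (1.58625, 1.74219, -0.0351)–(1.69651, 1.69651, -0.0351)  len=0.1194
  (v3,v8,v6) [+-+] → (1.58625, 1.74219, -0.0351)–(0, 2.39921, -0.0351)  len=1.7169
  (v7,v10,v8) [++-] → (-0.570666, 1.53364, -0.0351)–(0, 1.77, -0.0351)  len=0.6177
  (v8,v10,v11) [-+-] → (-0.570666, 1.53364, -0.0351)–(-1.2516, 1.2516, -0.0351)  len=0.7370
  (v8,v11,v6) [--+] → (-0.110269, 2.35354, -0.0351)–(0, 2.39921, -0.0351)  len=0.1194
  (v6,v11,v9) [+-+] → (-0.110269, 2.35354, -0.0351)–(-1.69651, 1.69651, -0.0351)  len=1.7169
  (v10,v13,v11) [++-] → (-1.48796, 0.680934, -0.0351)–(-1.2516, 1.2516, -0.0351)  len=0.6177
  (v11,v13,v14) [-+-] → (-1.48796, 0.680934, -0.0351)–(-1.77, 0, -0.0351)  len=0.7370
  (v11,v14,v9) [--+] → (-1.74219, 1.58625, -0.0351)–(-1.69651, 1.69651, -0.0351)  len=0.1194
  (v9,v14,v12) [+-+] → (-1.74219, 1.58625, -0.0351)–(-2.39921, 0, -0.0351)  len=1.7169
  (v13,v16,v14) [++-] → (-1.53364, -0.570666, -0.0351)–(-1.77, 0, -0.0351)  len=0.6177
  (v14,v16,v17) [-+-] → (-1.53364, -0.570666, -0.0351)–(-1.2516, -1.2516, -0.0351)  len=0.7370
  (v14,v17,v12) [--+] → (-2.35354, -0.110269, -0.0351)–(-2.39921, 0, -0.0351)  len=0.1194
  (v12,v17,v15) [+-+] → (-2.35354, -0.110269, -0.0351)–(-1.69651, -1.69651, -0.0351)  len=1.7169
  (v16,v19,v17) [++-] → (-0.680934, -1.48796, -0.0351)–(-1.2516, -1.2516, -0.0351)  len=0.6177
  (v17,v19,v20) [-+-] → (-0.680934, -1.48796, -0.0351)–(0, -1.77, -0.0351)  len=0.7370
  (v17,v20,v15) [--+] → (-1.58625, -1.74219, -0.0351)–(-1.69651, -1.69651, -0.0351)  len=0.1194
  (v15,v20,v18) [+-+] → (-1.58625, -1.74219, -0.0351)–(0, -2.39921, -0.0351)  len=1.7169
  (v19,v22,v20) [++-] → (0.570666, -1.53364, -0.0351)–(0, -1.77, -0.0351)  len=0.6177
  (v20,v22,v23) [-+-] → (0.570666, -1.53364, -0.0351)–(1.2516, -1.2516, -0.0351)  len=0.7370
  (v20,v23,v18) [--+] → (0.110269, -2.35354, -0.0351)–(0, -2.39921, -0.0351)  len=0.1194
  (v18,v23,v21) [+-+] → (0.110269, -2.35354, -0.0351)–(1.69651, -1.69651, -0.0351)  len=1.7169
  (v22,v1,v23) [++-] → (1.48796, -0.680934, -0.0351)–(1.2516, -1.2516, -0.0351)  len=0.6177
  (v23,v1,v2) [-+-] → (1.48796, -0.680934, -0.0351)–(1.77, 0, -0.0351)  len=0.7370
  (v23,v2,v21) [--+] → (1.74219, -1.58625, -0.0351)–(1.69651, -1.69651, -0.0351)  len=0.1194
  (v21,v2,v0) [+-+] → (1.74219, -1.58625, -0.0351)–(2.39921, 0, -0.0351)  len=1.7169

Chained into 2 loop(s):
  loop 1: 16 segments, perimeter = 10.8377
  loop 2: 16 segments, perimeter = 14.6903
Total perimeter = 25.528

loops=2 perimeter=25.528


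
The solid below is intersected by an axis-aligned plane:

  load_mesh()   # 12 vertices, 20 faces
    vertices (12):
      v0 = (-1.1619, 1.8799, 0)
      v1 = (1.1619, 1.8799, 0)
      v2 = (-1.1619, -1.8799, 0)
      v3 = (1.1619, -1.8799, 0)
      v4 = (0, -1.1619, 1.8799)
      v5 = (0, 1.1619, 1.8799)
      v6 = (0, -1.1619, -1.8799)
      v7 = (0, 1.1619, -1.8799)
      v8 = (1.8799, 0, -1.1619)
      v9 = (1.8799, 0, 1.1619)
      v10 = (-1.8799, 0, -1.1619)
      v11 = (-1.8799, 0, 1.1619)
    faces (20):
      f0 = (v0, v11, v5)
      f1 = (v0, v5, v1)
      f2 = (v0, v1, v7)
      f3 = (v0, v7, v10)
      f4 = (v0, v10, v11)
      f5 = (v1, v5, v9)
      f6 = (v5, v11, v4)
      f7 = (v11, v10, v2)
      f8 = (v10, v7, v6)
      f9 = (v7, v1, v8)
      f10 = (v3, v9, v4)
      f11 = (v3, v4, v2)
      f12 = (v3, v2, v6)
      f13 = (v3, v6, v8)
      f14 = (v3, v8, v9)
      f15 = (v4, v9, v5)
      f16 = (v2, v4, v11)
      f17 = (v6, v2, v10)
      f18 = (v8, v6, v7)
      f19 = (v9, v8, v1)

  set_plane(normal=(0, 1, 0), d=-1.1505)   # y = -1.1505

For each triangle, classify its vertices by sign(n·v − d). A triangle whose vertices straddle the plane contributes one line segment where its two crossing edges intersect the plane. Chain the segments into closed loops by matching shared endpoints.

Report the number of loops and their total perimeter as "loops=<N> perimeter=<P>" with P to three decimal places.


Straddling triangles (10 of 20):
  (v5,v11,v4) [++-] → (-0.0184447, -1.1505, 1.87286)–(0, -1.1505, 1.8799)  len=0.0197
  (v11,v10,v2) [++-] → (-1.44048, -1.1505, -0.450816)–(-1.44048, -1.1505, 0.450816)  len=0.9016
  (v10,v7,v6) [++-] → (0, -1.1505, -1.8799)–(-0.0184447, -1.1505, -1.87286)  len=0.0197
  (v3,v9,v4) [-+-] → (1.44048, -1.1505, 0.450816)–(0.0184447, -1.1505, 1.87286)  len=2.0111
  (v3,v6,v8) [--+] → (0.0184447, -1.1505, -1.87286)–(1.44048, -1.1505, -0.450816)  len=2.0111
  (v3,v8,v9) [-++] → (1.44048, -1.1505, -0.450816)–(1.44048, -1.1505, 0.450816)  len=0.9016
  (v4,v9,v5) [-++] → (0.0184447, -1.1505, 1.87286)–(0, -1.1505, 1.8799)  len=0.0197
  (v2,v4,v11) [--+] → (-0.0184447, -1.1505, 1.87286)–(-1.44048, -1.1505, 0.450816)  len=2.0111
  (v6,v2,v10) [--+] → (-1.44048, -1.1505, -0.450816)–(-0.0184447, -1.1505, -1.87286)  len=2.0111
  (v8,v6,v7) [+-+] → (0.0184447, -1.1505, -1.87286)–(0, -1.1505, -1.8799)  len=0.0197

Chained into 1 loop(s):
  loop 1: 10 segments, perimeter = 9.9265
Total perimeter = 9.927

loops=1 perimeter=9.927


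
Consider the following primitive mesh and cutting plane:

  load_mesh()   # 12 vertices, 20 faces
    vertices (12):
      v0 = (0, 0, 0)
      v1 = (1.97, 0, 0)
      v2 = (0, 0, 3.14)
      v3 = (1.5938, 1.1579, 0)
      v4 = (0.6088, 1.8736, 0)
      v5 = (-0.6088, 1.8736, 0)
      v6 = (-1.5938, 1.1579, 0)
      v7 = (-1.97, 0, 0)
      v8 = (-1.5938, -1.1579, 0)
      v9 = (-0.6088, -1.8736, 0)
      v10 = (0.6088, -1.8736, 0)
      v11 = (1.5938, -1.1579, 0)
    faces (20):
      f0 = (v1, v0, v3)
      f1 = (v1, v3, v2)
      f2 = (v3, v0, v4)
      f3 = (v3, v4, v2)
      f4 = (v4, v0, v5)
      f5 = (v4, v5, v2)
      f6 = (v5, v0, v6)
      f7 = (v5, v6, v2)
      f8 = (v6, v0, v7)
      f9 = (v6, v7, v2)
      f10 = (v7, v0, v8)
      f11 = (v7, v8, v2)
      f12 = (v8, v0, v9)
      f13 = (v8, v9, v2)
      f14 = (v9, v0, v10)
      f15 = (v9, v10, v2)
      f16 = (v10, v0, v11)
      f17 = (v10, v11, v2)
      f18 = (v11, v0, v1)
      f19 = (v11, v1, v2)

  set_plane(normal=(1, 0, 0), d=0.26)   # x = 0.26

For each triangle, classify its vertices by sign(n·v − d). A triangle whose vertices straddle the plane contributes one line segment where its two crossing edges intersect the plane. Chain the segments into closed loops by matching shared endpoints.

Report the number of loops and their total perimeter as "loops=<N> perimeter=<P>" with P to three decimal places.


loops=1 perimeter=10.422

Straddling triangles (12 of 20):
  (v1,v0,v3) [+-+] → (0.26, 0, 0)–(0.26, 0.188891, 0)  len=0.1889
  (v1,v3,v2) [++-] → (0.26, 0.188891, 2.62777)–(0.26, 0, 2.72558)  len=0.2127
  (v3,v0,v4) [+-+] → (0.26, 0.188891, 0)–(0.26, 0.800158, 0)  len=0.6113
  (v3,v4,v2) [++-] → (0.26, 0.800158, 1.799)–(0.26, 0.188891, 2.62777)  len=1.0298
  (v4,v0,v5) [+--] → (0.26, 0.800158, 0)–(0.26, 1.8736, 0)  len=1.0734
  (v4,v5,v2) [+--] → (0.26, 1.8736, 0)–(0.26, 0.800158, 1.799)  len=2.0949
  (v9,v0,v10) [--+] → (0.26, -0.800158, 0)–(0.26, -1.8736, 0)  len=1.0734
  (v9,v10,v2) [-+-] → (0.26, -1.8736, 0)–(0.26, -0.800158, 1.799)  len=2.0949
  (v10,v0,v11) [+-+] → (0.26, -0.800158, 0)–(0.26, -0.188891, 0)  len=0.6113
  (v10,v11,v2) [++-] → (0.26, -0.188891, 2.62777)–(0.26, -0.800158, 1.799)  len=1.0298
  (v11,v0,v1) [+-+] → (0.26, -0.188891, 0)–(0.26, 0, 0)  len=0.1889
  (v11,v1,v2) [++-] → (0.26, 0, 2.72558)–(0.26, -0.188891, 2.62777)  len=0.2127

Chained into 1 loop(s):
  loop 1: 12 segments, perimeter = 10.4221
Total perimeter = 10.422
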